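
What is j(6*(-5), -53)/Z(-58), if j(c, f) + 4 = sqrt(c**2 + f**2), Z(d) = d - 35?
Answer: 4/93 - sqrt(3709)/93 ≈ -0.61185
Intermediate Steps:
Z(d) = -35 + d
j(c, f) = -4 + sqrt(c**2 + f**2)
j(6*(-5), -53)/Z(-58) = (-4 + sqrt((6*(-5))**2 + (-53)**2))/(-35 - 58) = (-4 + sqrt((-30)**2 + 2809))/(-93) = (-4 + sqrt(900 + 2809))*(-1/93) = (-4 + sqrt(3709))*(-1/93) = 4/93 - sqrt(3709)/93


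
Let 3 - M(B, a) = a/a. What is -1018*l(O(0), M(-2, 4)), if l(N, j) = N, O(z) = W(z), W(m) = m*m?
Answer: 0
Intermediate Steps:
M(B, a) = 2 (M(B, a) = 3 - a/a = 3 - 1*1 = 3 - 1 = 2)
W(m) = m²
O(z) = z²
-1018*l(O(0), M(-2, 4)) = -1018*0² = -1018*0 = 0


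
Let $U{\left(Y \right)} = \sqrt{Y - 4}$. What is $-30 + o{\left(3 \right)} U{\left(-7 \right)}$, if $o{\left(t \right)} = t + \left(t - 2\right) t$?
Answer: $-30 + 6 i \sqrt{11} \approx -30.0 + 19.9 i$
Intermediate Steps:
$o{\left(t \right)} = t + t \left(-2 + t\right)$ ($o{\left(t \right)} = t + \left(-2 + t\right) t = t + t \left(-2 + t\right)$)
$U{\left(Y \right)} = \sqrt{-4 + Y}$
$-30 + o{\left(3 \right)} U{\left(-7 \right)} = -30 + 3 \left(-1 + 3\right) \sqrt{-4 - 7} = -30 + 3 \cdot 2 \sqrt{-11} = -30 + 6 i \sqrt{11}$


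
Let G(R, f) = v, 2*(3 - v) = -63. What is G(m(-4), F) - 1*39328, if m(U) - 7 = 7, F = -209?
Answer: -78587/2 ≈ -39294.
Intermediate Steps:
v = 69/2 (v = 3 - 1/2*(-63) = 3 + 63/2 = 69/2 ≈ 34.500)
m(U) = 14 (m(U) = 7 + 7 = 14)
G(R, f) = 69/2
G(m(-4), F) - 1*39328 = 69/2 - 1*39328 = 69/2 - 39328 = -78587/2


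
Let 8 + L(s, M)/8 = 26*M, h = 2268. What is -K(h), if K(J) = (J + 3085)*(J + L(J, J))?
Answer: -2537043644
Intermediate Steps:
L(s, M) = -64 + 208*M (L(s, M) = -64 + 8*(26*M) = -64 + 208*M)
K(J) = (-64 + 209*J)*(3085 + J) (K(J) = (J + 3085)*(J + (-64 + 208*J)) = (3085 + J)*(-64 + 209*J) = (-64 + 209*J)*(3085 + J))
-K(h) = -(-197440 + 209*2268² + 644701*2268) = -(-197440 + 209*5143824 + 1462181868) = -(-197440 + 1075059216 + 1462181868) = -1*2537043644 = -2537043644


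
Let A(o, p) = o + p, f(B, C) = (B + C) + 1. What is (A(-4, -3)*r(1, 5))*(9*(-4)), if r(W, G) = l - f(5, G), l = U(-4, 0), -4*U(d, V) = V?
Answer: -2772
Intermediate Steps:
U(d, V) = -V/4
l = 0 (l = -1/4*0 = 0)
f(B, C) = 1 + B + C
r(W, G) = -6 - G (r(W, G) = 0 - (1 + 5 + G) = 0 - (6 + G) = 0 + (-6 - G) = -6 - G)
(A(-4, -3)*r(1, 5))*(9*(-4)) = ((-4 - 3)*(-6 - 1*5))*(9*(-4)) = -7*(-6 - 5)*(-36) = -7*(-11)*(-36) = 77*(-36) = -2772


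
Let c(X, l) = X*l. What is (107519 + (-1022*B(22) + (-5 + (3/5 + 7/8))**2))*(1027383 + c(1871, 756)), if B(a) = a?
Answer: 332278114702779/1600 ≈ 2.0767e+11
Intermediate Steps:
(107519 + (-1022*B(22) + (-5 + (3/5 + 7/8))**2))*(1027383 + c(1871, 756)) = (107519 + (-1022*22 + (-5 + (3/5 + 7/8))**2))*(1027383 + 1871*756) = (107519 + (-22484 + (-5 + (3*(1/5) + 7*(1/8)))**2))*(1027383 + 1414476) = (107519 + (-22484 + (-5 + (3/5 + 7/8))**2))*2441859 = (107519 + (-22484 + (-5 + 59/40)**2))*2441859 = (107519 + (-22484 + (-141/40)**2))*2441859 = (107519 + (-22484 + 19881/1600))*2441859 = (107519 - 35954519/1600)*2441859 = (136075881/1600)*2441859 = 332278114702779/1600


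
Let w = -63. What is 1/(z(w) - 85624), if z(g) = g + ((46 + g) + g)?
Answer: -1/85767 ≈ -1.1659e-5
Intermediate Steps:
z(g) = 46 + 3*g (z(g) = g + (46 + 2*g) = 46 + 3*g)
1/(z(w) - 85624) = 1/((46 + 3*(-63)) - 85624) = 1/((46 - 189) - 85624) = 1/(-143 - 85624) = 1/(-85767) = -1/85767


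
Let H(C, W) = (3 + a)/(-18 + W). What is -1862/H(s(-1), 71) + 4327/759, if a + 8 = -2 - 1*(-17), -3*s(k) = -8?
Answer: -37429702/3795 ≈ -9862.9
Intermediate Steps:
s(k) = 8/3 (s(k) = -⅓*(-8) = 8/3)
a = 7 (a = -8 + (-2 - 1*(-17)) = -8 + (-2 + 17) = -8 + 15 = 7)
H(C, W) = 10/(-18 + W) (H(C, W) = (3 + 7)/(-18 + W) = 10/(-18 + W))
-1862/H(s(-1), 71) + 4327/759 = -1862/(10/(-18 + 71)) + 4327/759 = -1862/(10/53) + 4327*(1/759) = -1862/(10*(1/53)) + 4327/759 = -1862/10/53 + 4327/759 = -1862*53/10 + 4327/759 = -49343/5 + 4327/759 = -37429702/3795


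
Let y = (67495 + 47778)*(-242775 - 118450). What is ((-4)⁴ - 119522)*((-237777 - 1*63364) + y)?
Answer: 4966211261644556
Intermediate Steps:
y = -41639489425 (y = 115273*(-361225) = -41639489425)
((-4)⁴ - 119522)*((-237777 - 1*63364) + y) = ((-4)⁴ - 119522)*((-237777 - 1*63364) - 41639489425) = (256 - 119522)*((-237777 - 63364) - 41639489425) = -119266*(-301141 - 41639489425) = -119266*(-41639790566) = 4966211261644556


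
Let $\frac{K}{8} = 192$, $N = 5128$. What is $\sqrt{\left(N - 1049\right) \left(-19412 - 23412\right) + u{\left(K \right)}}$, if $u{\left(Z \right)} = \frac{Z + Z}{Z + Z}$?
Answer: $i \sqrt{174679095} \approx 13217.0 i$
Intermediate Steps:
$K = 1536$ ($K = 8 \cdot 192 = 1536$)
$u{\left(Z \right)} = 1$ ($u{\left(Z \right)} = \frac{2 Z}{2 Z} = 2 Z \frac{1}{2 Z} = 1$)
$\sqrt{\left(N - 1049\right) \left(-19412 - 23412\right) + u{\left(K \right)}} = \sqrt{\left(5128 - 1049\right) \left(-19412 - 23412\right) + 1} = \sqrt{4079 \left(-42824\right) + 1} = \sqrt{-174679096 + 1} = \sqrt{-174679095} = i \sqrt{174679095}$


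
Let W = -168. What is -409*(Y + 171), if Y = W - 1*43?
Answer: 16360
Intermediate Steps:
Y = -211 (Y = -168 - 1*43 = -168 - 43 = -211)
-409*(Y + 171) = -409*(-211 + 171) = -409*(-40) = 16360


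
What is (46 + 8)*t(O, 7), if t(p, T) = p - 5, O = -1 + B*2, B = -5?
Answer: -864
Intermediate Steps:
O = -11 (O = -1 - 5*2 = -1 - 10 = -11)
t(p, T) = -5 + p
(46 + 8)*t(O, 7) = (46 + 8)*(-5 - 11) = 54*(-16) = -864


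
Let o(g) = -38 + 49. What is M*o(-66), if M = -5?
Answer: -55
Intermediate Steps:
o(g) = 11
M*o(-66) = -5*11 = -55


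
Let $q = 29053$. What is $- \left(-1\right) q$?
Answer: $29053$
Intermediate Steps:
$- \left(-1\right) q = - \left(-1\right) 29053 = \left(-1\right) \left(-29053\right) = 29053$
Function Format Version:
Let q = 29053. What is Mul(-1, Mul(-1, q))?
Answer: 29053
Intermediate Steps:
Mul(-1, Mul(-1, q)) = Mul(-1, Mul(-1, 29053)) = Mul(-1, -29053) = 29053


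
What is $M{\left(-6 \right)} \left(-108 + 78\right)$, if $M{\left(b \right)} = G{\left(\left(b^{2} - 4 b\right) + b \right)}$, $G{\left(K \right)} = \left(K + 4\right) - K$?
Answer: $-120$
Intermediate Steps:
$G{\left(K \right)} = 4$ ($G{\left(K \right)} = \left(4 + K\right) - K = 4$)
$M{\left(b \right)} = 4$
$M{\left(-6 \right)} \left(-108 + 78\right) = 4 \left(-108 + 78\right) = 4 \left(-30\right) = -120$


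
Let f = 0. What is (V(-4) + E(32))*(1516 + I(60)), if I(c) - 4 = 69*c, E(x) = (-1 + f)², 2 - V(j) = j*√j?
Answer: 16980 + 45280*I ≈ 16980.0 + 45280.0*I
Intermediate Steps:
V(j) = 2 - j^(3/2) (V(j) = 2 - j*√j = 2 - j^(3/2))
E(x) = 1 (E(x) = (-1 + 0)² = (-1)² = 1)
I(c) = 4 + 69*c
(V(-4) + E(32))*(1516 + I(60)) = ((2 - (-4)^(3/2)) + 1)*(1516 + (4 + 69*60)) = ((2 - (-8)*I) + 1)*(1516 + (4 + 4140)) = ((2 + 8*I) + 1)*(1516 + 4144) = (3 + 8*I)*5660 = 16980 + 45280*I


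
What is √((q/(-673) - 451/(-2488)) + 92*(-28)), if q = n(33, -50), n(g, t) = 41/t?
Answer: 3*I*√5015144835254414/4186060 ≈ 50.753*I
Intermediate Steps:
q = -41/50 (q = 41/(-50) = 41*(-1/50) = -41/50 ≈ -0.82000)
√((q/(-673) - 451/(-2488)) + 92*(-28)) = √((-41/50/(-673) - 451/(-2488)) + 92*(-28)) = √((-41/50*(-1/673) - 451*(-1/2488)) - 2576) = √((41/33650 + 451/2488) - 2576) = √(7639079/41860600 - 2576) = √(-107825266521/41860600) = 3*I*√5015144835254414/4186060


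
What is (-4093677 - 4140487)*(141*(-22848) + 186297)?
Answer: 24992919198444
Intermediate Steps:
(-4093677 - 4140487)*(141*(-22848) + 186297) = -8234164*(-3221568 + 186297) = -8234164*(-3035271) = 24992919198444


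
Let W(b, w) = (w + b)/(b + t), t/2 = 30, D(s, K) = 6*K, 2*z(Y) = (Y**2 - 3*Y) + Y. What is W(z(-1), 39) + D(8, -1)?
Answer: -219/41 ≈ -5.3415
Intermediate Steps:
z(Y) = Y**2/2 - Y (z(Y) = ((Y**2 - 3*Y) + Y)/2 = (Y**2 - 2*Y)/2 = Y**2/2 - Y)
t = 60 (t = 2*30 = 60)
W(b, w) = (b + w)/(60 + b) (W(b, w) = (w + b)/(b + 60) = (b + w)/(60 + b))
W(z(-1), 39) + D(8, -1) = ((1/2)*(-1)*(-2 - 1) + 39)/(60 + (1/2)*(-1)*(-2 - 1)) + 6*(-1) = ((1/2)*(-1)*(-3) + 39)/(60 + (1/2)*(-1)*(-3)) - 6 = (3/2 + 39)/(60 + 3/2) - 6 = (81/2)/(123/2) - 6 = (2/123)*(81/2) - 6 = 27/41 - 6 = -219/41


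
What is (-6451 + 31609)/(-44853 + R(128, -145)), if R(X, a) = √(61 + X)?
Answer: -62689543/111766190 - 4193*√21/111766190 ≈ -0.56107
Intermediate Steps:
(-6451 + 31609)/(-44853 + R(128, -145)) = (-6451 + 31609)/(-44853 + √(61 + 128)) = 25158/(-44853 + √189) = 25158/(-44853 + 3*√21)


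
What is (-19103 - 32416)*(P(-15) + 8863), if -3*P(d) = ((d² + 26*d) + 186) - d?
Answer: -455994669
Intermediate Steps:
P(d) = -62 - 25*d/3 - d²/3 (P(d) = -(((d² + 26*d) + 186) - d)/3 = -((186 + d² + 26*d) - d)/3 = -(186 + d² + 25*d)/3 = -62 - 25*d/3 - d²/3)
(-19103 - 32416)*(P(-15) + 8863) = (-19103 - 32416)*((-62 - 25/3*(-15) - ⅓*(-15)²) + 8863) = -51519*((-62 + 125 - ⅓*225) + 8863) = -51519*((-62 + 125 - 75) + 8863) = -51519*(-12 + 8863) = -51519*8851 = -455994669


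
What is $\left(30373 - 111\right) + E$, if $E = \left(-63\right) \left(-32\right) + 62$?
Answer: $32340$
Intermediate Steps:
$E = 2078$ ($E = 2016 + 62 = 2078$)
$\left(30373 - 111\right) + E = \left(30373 - 111\right) + 2078 = 30262 + 2078 = 32340$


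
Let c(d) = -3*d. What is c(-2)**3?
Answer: 216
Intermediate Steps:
c(-2)**3 = (-3*(-2))**3 = 6**3 = 216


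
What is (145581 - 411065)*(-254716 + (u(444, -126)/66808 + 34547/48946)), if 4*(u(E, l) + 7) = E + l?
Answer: 55281403238096419917/817496092 ≈ 6.7623e+10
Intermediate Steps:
u(E, l) = -7 + E/4 + l/4 (u(E, l) = -7 + (E + l)/4 = -7 + (E/4 + l/4) = -7 + E/4 + l/4)
(145581 - 411065)*(-254716 + (u(444, -126)/66808 + 34547/48946)) = (145581 - 411065)*(-254716 + ((-7 + (¼)*444 + (¼)*(-126))/66808 + 34547/48946)) = -265484*(-254716 + ((-7 + 111 - 63/2)*(1/66808) + 34547*(1/48946))) = -265484*(-254716 + ((145/2)*(1/66808) + 34547/48946)) = -265484*(-254716 + (145/133616 + 34547/48946)) = -265484*(-254716 + 2311564561/3269984368) = -265484*(-832915026714927/3269984368) = 55281403238096419917/817496092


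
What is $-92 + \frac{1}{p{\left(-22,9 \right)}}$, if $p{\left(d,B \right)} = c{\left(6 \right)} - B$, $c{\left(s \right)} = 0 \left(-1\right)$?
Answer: $- \frac{829}{9} \approx -92.111$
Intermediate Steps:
$c{\left(s \right)} = 0$
$p{\left(d,B \right)} = - B$ ($p{\left(d,B \right)} = 0 - B = - B$)
$-92 + \frac{1}{p{\left(-22,9 \right)}} = -92 + \frac{1}{\left(-1\right) 9} = -92 + \frac{1}{-9} = -92 - \frac{1}{9} = - \frac{829}{9}$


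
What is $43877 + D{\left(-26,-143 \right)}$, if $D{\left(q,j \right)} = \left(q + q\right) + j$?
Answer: $43682$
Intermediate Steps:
$D{\left(q,j \right)} = j + 2 q$ ($D{\left(q,j \right)} = 2 q + j = j + 2 q$)
$43877 + D{\left(-26,-143 \right)} = 43877 + \left(-143 + 2 \left(-26\right)\right) = 43877 - 195 = 43682$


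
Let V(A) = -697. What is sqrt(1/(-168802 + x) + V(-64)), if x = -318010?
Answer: 3*I*sqrt(4588310807155)/243406 ≈ 26.401*I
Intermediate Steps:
sqrt(1/(-168802 + x) + V(-64)) = sqrt(1/(-168802 - 318010) - 697) = sqrt(1/(-486812) - 697) = sqrt(-1/486812 - 697) = sqrt(-339307965/486812) = 3*I*sqrt(4588310807155)/243406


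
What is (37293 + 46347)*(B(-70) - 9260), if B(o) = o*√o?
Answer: -774506400 - 5854800*I*√70 ≈ -7.7451e+8 - 4.8985e+7*I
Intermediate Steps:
B(o) = o^(3/2)
(37293 + 46347)*(B(-70) - 9260) = (37293 + 46347)*((-70)^(3/2) - 9260) = 83640*(-70*I*√70 - 9260) = 83640*(-9260 - 70*I*√70) = -774506400 - 5854800*I*√70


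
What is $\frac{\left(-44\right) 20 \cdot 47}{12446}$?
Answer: $- \frac{20680}{6223} \approx -3.3232$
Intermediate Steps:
$\frac{\left(-44\right) 20 \cdot 47}{12446} = \left(-880\right) 47 \cdot \frac{1}{12446} = \left(-41360\right) \frac{1}{12446} = - \frac{20680}{6223}$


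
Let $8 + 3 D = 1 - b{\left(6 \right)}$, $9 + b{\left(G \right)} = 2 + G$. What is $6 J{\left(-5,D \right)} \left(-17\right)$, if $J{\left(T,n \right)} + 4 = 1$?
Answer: $306$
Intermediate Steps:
$b{\left(G \right)} = -7 + G$ ($b{\left(G \right)} = -9 + \left(2 + G\right) = -7 + G$)
$D = -2$ ($D = - \frac{8}{3} + \frac{1 - \left(-7 + 6\right)}{3} = - \frac{8}{3} + \frac{1 - -1}{3} = - \frac{8}{3} + \frac{1 + 1}{3} = - \frac{8}{3} + \frac{1}{3} \cdot 2 = - \frac{8}{3} + \frac{2}{3} = -2$)
$J{\left(T,n \right)} = -3$ ($J{\left(T,n \right)} = -4 + 1 = -3$)
$6 J{\left(-5,D \right)} \left(-17\right) = 6 \left(-3\right) \left(-17\right) = \left(-18\right) \left(-17\right) = 306$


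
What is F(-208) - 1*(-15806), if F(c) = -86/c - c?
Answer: 1665499/104 ≈ 16014.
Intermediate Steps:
F(c) = -c - 86/c
F(-208) - 1*(-15806) = (-1*(-208) - 86/(-208)) - 1*(-15806) = (208 - 86*(-1/208)) + 15806 = (208 + 43/104) + 15806 = 21675/104 + 15806 = 1665499/104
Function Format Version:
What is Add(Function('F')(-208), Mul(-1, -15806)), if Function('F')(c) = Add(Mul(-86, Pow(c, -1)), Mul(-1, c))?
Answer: Rational(1665499, 104) ≈ 16014.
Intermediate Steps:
Function('F')(c) = Add(Mul(-1, c), Mul(-86, Pow(c, -1)))
Add(Function('F')(-208), Mul(-1, -15806)) = Add(Add(Mul(-1, -208), Mul(-86, Pow(-208, -1))), Mul(-1, -15806)) = Add(Add(208, Mul(-86, Rational(-1, 208))), 15806) = Add(Add(208, Rational(43, 104)), 15806) = Add(Rational(21675, 104), 15806) = Rational(1665499, 104)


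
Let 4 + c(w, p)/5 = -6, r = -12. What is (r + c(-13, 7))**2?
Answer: 3844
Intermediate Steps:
c(w, p) = -50 (c(w, p) = -20 + 5*(-6) = -20 - 30 = -50)
(r + c(-13, 7))**2 = (-12 - 50)**2 = (-62)**2 = 3844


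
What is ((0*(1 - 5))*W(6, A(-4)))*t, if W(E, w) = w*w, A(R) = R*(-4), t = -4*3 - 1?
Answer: 0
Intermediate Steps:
t = -13 (t = -12 - 1 = -13)
A(R) = -4*R
W(E, w) = w²
((0*(1 - 5))*W(6, A(-4)))*t = ((0*(1 - 5))*(-4*(-4))²)*(-13) = ((0*(-4))*16²)*(-13) = (0*256)*(-13) = 0*(-13) = 0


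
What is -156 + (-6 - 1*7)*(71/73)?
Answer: -12311/73 ≈ -168.64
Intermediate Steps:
-156 + (-6 - 1*7)*(71/73) = -156 + (-6 - 7)*(71*(1/73)) = -156 - 13*71/73 = -156 - 923/73 = -12311/73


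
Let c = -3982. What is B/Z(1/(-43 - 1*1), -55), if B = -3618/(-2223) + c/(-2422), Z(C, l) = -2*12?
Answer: -978599/7178808 ≈ -0.13632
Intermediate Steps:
Z(C, l) = -24
B = 978599/299117 (B = -3618/(-2223) - 3982/(-2422) = -3618*(-1/2223) - 3982*(-1/2422) = 402/247 + 1991/1211 = 978599/299117 ≈ 3.2716)
B/Z(1/(-43 - 1*1), -55) = (978599/299117)/(-24) = (978599/299117)*(-1/24) = -978599/7178808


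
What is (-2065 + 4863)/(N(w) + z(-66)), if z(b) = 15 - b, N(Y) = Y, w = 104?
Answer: 2798/185 ≈ 15.124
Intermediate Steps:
(-2065 + 4863)/(N(w) + z(-66)) = (-2065 + 4863)/(104 + (15 - 1*(-66))) = 2798/(104 + (15 + 66)) = 2798/(104 + 81) = 2798/185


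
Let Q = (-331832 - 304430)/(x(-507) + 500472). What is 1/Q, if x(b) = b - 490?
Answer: -499475/636262 ≈ -0.78502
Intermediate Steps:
x(b) = -490 + b
Q = -636262/499475 (Q = (-331832 - 304430)/((-490 - 507) + 500472) = -636262/(-997 + 500472) = -636262/499475 ≈ -1.2739)
1/Q = 1/(-636262/499475) = -499475/636262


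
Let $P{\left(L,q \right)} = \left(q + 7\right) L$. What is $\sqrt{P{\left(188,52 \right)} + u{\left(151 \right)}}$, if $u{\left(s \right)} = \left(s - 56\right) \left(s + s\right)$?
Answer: $\sqrt{39782} \approx 199.45$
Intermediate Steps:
$P{\left(L,q \right)} = L \left(7 + q\right)$ ($P{\left(L,q \right)} = \left(7 + q\right) L = L \left(7 + q\right)$)
$u{\left(s \right)} = 2 s \left(-56 + s\right)$ ($u{\left(s \right)} = \left(-56 + s\right) 2 s = 2 s \left(-56 + s\right)$)
$\sqrt{P{\left(188,52 \right)} + u{\left(151 \right)}} = \sqrt{188 \left(7 + 52\right) + 2 \cdot 151 \left(-56 + 151\right)} = \sqrt{188 \cdot 59 + 2 \cdot 151 \cdot 95} = \sqrt{11092 + 28690} = \sqrt{39782}$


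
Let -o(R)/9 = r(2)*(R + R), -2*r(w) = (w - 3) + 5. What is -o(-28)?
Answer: 1008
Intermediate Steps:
r(w) = -1 - w/2 (r(w) = -((w - 3) + 5)/2 = -((-3 + w) + 5)/2 = -(2 + w)/2 = -1 - w/2)
o(R) = 36*R (o(R) = -9*(-1 - 1/2*2)*(R + R) = -9*(-1 - 1)*2*R = -(-18)*2*R = -(-36)*R = 36*R)
-o(-28) = -36*(-28) = -1*(-1008) = 1008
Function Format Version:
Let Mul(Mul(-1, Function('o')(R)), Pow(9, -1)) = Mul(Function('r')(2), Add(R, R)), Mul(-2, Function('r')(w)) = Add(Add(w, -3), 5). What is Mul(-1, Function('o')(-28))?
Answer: 1008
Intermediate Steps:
Function('r')(w) = Add(-1, Mul(Rational(-1, 2), w)) (Function('r')(w) = Mul(Rational(-1, 2), Add(Add(w, -3), 5)) = Mul(Rational(-1, 2), Add(Add(-3, w), 5)) = Mul(Rational(-1, 2), Add(2, w)) = Add(-1, Mul(Rational(-1, 2), w)))
Function('o')(R) = Mul(36, R) (Function('o')(R) = Mul(-9, Mul(Add(-1, Mul(Rational(-1, 2), 2)), Add(R, R))) = Mul(-9, Mul(Add(-1, -1), Mul(2, R))) = Mul(-9, Mul(-2, Mul(2, R))) = Mul(-9, Mul(-4, R)) = Mul(36, R))
Mul(-1, Function('o')(-28)) = Mul(-1, Mul(36, -28)) = Mul(-1, -1008) = 1008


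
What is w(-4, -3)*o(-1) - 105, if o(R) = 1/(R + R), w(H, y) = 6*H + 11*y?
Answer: -153/2 ≈ -76.500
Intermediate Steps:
o(R) = 1/(2*R)
w(-4, -3)*o(-1) - 105 = (6*(-4) + 11*(-3))*((½)/(-1)) - 105 = (-24 - 33)*((½)*(-1)) - 105 = -57*(-½) - 105 = 57/2 - 105 = -153/2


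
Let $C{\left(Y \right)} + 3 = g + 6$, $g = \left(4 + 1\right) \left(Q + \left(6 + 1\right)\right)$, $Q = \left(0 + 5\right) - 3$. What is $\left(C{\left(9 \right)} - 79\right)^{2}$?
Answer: $961$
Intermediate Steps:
$Q = 2$ ($Q = 5 - 3 = 2$)
$g = 45$ ($g = \left(4 + 1\right) \left(2 + \left(6 + 1\right)\right) = 5 \left(2 + 7\right) = 5 \cdot 9 = 45$)
$C{\left(Y \right)} = 48$ ($C{\left(Y \right)} = -3 + \left(45 + 6\right) = -3 + 51 = 48$)
$\left(C{\left(9 \right)} - 79\right)^{2} = \left(48 - 79\right)^{2} = \left(-31\right)^{2} = 961$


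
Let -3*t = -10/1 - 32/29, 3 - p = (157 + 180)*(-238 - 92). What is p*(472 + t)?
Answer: 1534220406/29 ≈ 5.2904e+7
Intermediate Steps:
p = 111213 (p = 3 - (157 + 180)*(-238 - 92) = 3 - 337*(-330) = 3 - 1*(-111210) = 3 + 111210 = 111213)
t = 322/87 (t = -(-10/1 - 32/29)/3 = -(-10*1 - 32*1/29)/3 = -(-10 - 32/29)/3 = -⅓*(-322/29) = 322/87 ≈ 3.7011)
p*(472 + t) = 111213*(472 + 322/87) = 111213*(41386/87) = 1534220406/29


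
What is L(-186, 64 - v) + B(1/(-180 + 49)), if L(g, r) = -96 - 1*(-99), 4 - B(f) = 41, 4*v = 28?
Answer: -34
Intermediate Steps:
v = 7 (v = (¼)*28 = 7)
B(f) = -37 (B(f) = 4 - 1*41 = 4 - 41 = -37)
L(g, r) = 3 (L(g, r) = -96 + 99 = 3)
L(-186, 64 - v) + B(1/(-180 + 49)) = 3 - 37 = -34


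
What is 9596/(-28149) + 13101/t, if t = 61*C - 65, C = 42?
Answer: 31347167/6389823 ≈ 4.9058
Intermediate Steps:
t = 2497 (t = 61*42 - 65 = 2562 - 65 = 2497)
9596/(-28149) + 13101/t = 9596/(-28149) + 13101/2497 = 9596*(-1/28149) + 13101*(1/2497) = -9596/28149 + 1191/227 = 31347167/6389823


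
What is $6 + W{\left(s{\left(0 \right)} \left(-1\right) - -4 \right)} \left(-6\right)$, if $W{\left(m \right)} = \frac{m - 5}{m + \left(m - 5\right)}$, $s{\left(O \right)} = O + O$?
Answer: $8$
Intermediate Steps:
$s{\left(O \right)} = 2 O$
$W{\left(m \right)} = \frac{-5 + m}{-5 + 2 m}$ ($W{\left(m \right)} = \frac{-5 + m}{m + \left(m - 5\right)} = \frac{-5 + m}{m + \left(-5 + m\right)} = \frac{-5 + m}{-5 + 2 m}$)
$6 + W{\left(s{\left(0 \right)} \left(-1\right) - -4 \right)} \left(-6\right) = 6 + \frac{-5 + \left(2 \cdot 0 \left(-1\right) - -4\right)}{-5 + 2 \left(2 \cdot 0 \left(-1\right) - -4\right)} \left(-6\right) = 6 + \frac{-5 + \left(0 \left(-1\right) + 4\right)}{-5 + 2 \left(0 \left(-1\right) + 4\right)} \left(-6\right) = 6 + \frac{-5 + \left(0 + 4\right)}{-5 + 2 \left(0 + 4\right)} \left(-6\right) = 6 + \frac{-5 + 4}{-5 + 2 \cdot 4} \left(-6\right) = 6 + \frac{1}{-5 + 8} \left(-1\right) \left(-6\right) = 6 + \frac{1}{3} \left(-1\right) \left(-6\right) = 6 - -2 = 6 + 2 = 8$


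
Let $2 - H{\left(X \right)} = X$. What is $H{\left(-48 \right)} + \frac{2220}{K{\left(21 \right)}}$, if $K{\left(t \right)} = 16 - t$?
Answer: $-394$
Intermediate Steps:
$H{\left(X \right)} = 2 - X$
$H{\left(-48 \right)} + \frac{2220}{K{\left(21 \right)}} = \left(2 - -48\right) + \frac{2220}{16 - 21} = \left(2 + 48\right) + \frac{2220}{16 - 21} = 50 + \frac{2220}{-5} = 50 + 2220 \left(- \frac{1}{5}\right) = 50 - 444 = -394$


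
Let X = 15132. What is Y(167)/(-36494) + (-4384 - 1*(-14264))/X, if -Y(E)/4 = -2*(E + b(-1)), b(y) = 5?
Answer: 3266722/5309877 ≈ 0.61522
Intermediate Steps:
Y(E) = 40 + 8*E (Y(E) = -(-8)*(E + 5) = -(-8)*(5 + E) = -4*(-10 - 2*E) = 40 + 8*E)
Y(167)/(-36494) + (-4384 - 1*(-14264))/X = (40 + 8*167)/(-36494) + (-4384 - 1*(-14264))/15132 = (40 + 1336)*(-1/36494) + (-4384 + 14264)*(1/15132) = 1376*(-1/36494) + 9880*(1/15132) = -688/18247 + 190/291 = 3266722/5309877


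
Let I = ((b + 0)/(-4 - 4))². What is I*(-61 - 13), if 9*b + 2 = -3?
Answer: -925/2592 ≈ -0.35687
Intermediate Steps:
b = -5/9 (b = -2/9 + (⅑)*(-3) = -2/9 - ⅓ = -5/9 ≈ -0.55556)
I = 25/5184 (I = ((-5/9 + 0)/(-4 - 4))² = (-5/9/(-8))² = (-5/9*(-⅛))² = (5/72)² = 25/5184 ≈ 0.0048225)
I*(-61 - 13) = 25*(-61 - 13)/5184 = (25/5184)*(-74) = -925/2592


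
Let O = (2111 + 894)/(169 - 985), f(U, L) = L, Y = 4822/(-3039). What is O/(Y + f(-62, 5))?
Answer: -3044065/2821456 ≈ -1.0789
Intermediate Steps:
Y = -4822/3039 (Y = 4822*(-1/3039) = -4822/3039 ≈ -1.5867)
O = -3005/816 (O = 3005/(-816) = 3005*(-1/816) = -3005/816 ≈ -3.6826)
O/(Y + f(-62, 5)) = -3005/(816*(-4822/3039 + 5)) = -3005/(816*10373/3039) = -3005/816*3039/10373 = -3044065/2821456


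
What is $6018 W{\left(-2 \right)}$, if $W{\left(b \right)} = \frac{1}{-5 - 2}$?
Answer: $- \frac{6018}{7} \approx -859.71$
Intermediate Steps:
$W{\left(b \right)} = - \frac{1}{7}$ ($W{\left(b \right)} = \frac{1}{-7} = - \frac{1}{7}$)
$6018 W{\left(-2 \right)} = 6018 \left(- \frac{1}{7}\right) = - \frac{6018}{7}$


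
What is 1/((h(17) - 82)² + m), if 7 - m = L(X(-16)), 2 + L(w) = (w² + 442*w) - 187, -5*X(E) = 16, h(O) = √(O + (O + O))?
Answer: 1744825/14327418547 + 102500*√51/42982255641 ≈ 0.00013881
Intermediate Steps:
h(O) = √3*√O (h(O) = √(O + 2*O) = √(3*O) = √3*√O)
X(E) = -16/5 (X(E) = -⅕*16 = -16/5)
L(w) = -189 + w² + 442*w (L(w) = -2 + ((w² + 442*w) - 187) = -2 + (-187 + w² + 442*w) = -189 + w² + 442*w)
m = 40004/25 (m = 7 - (-189 + (-16/5)² + 442*(-16/5)) = 7 - (-189 + 256/25 - 7072/5) = 7 - 1*(-39829/25) = 7 + 39829/25 = 40004/25 ≈ 1600.2)
1/((h(17) - 82)² + m) = 1/((√3*√17 - 82)² + 40004/25) = 1/((√51 - 82)² + 40004/25) = 1/((-82 + √51)² + 40004/25) = 1/(40004/25 + (-82 + √51)²)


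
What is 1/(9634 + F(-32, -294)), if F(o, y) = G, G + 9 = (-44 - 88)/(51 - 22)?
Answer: 29/278993 ≈ 0.00010395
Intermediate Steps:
G = -393/29 (G = -9 + (-44 - 88)/(51 - 22) = -9 - 132/29 = -393/29 ≈ -13.552)
F(o, y) = -393/29
1/(9634 + F(-32, -294)) = 1/(9634 - 393/29) = 1/(278993/29) = 29/278993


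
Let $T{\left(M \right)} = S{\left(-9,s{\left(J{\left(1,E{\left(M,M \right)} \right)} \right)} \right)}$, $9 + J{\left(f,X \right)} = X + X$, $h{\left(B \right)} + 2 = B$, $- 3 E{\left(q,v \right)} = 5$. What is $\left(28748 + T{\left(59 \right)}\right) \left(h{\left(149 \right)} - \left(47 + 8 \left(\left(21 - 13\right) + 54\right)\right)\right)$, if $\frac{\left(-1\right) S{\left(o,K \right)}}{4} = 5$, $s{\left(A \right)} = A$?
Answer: $-11376288$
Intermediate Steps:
$E{\left(q,v \right)} = - \frac{5}{3}$ ($E{\left(q,v \right)} = \left(- \frac{1}{3}\right) 5 = - \frac{5}{3}$)
$h{\left(B \right)} = -2 + B$
$J{\left(f,X \right)} = -9 + 2 X$ ($J{\left(f,X \right)} = -9 + \left(X + X\right) = -9 + 2 X$)
$S{\left(o,K \right)} = -20$ ($S{\left(o,K \right)} = \left(-4\right) 5 = -20$)
$T{\left(M \right)} = -20$
$\left(28748 + T{\left(59 \right)}\right) \left(h{\left(149 \right)} - \left(47 + 8 \left(\left(21 - 13\right) + 54\right)\right)\right) = \left(28748 - 20\right) \left(\left(-2 + 149\right) - \left(47 + 8 \left(\left(21 - 13\right) + 54\right)\right)\right) = 28728 \left(147 - \left(47 + 8 \left(8 + 54\right)\right)\right) = 28728 \left(147 - 543\right) = 28728 \left(-396\right) = -11376288$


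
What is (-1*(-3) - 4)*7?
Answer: -7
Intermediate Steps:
(-1*(-3) - 4)*7 = (3 - 4)*7 = -1*7 = -7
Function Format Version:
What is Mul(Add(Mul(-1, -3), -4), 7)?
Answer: -7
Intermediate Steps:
Mul(Add(Mul(-1, -3), -4), 7) = Mul(Add(3, -4), 7) = Mul(-1, 7) = -7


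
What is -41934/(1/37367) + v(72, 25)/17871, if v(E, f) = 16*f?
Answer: -28002923740238/17871 ≈ -1.5669e+9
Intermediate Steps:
-41934/(1/37367) + v(72, 25)/17871 = -41934/(1/37367) + (16*25)/17871 = -41934/1/37367 + 400*(1/17871) = -41934*37367 + 400/17871 = -1566947778 + 400/17871 = -28002923740238/17871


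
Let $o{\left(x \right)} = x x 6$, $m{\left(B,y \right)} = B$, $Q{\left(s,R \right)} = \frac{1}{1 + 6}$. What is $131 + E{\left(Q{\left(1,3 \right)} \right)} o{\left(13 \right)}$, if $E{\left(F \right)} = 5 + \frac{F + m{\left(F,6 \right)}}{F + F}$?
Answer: $6215$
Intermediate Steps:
$Q{\left(s,R \right)} = \frac{1}{7}$
$o{\left(x \right)} = 6 x^{2}$ ($o{\left(x \right)} = x^{2} \cdot 6 = 6 x^{2}$)
$E{\left(F \right)} = 6$ ($E{\left(F \right)} = 5 + \frac{F + F}{F + F} = 5 + \frac{2 F}{2 F} = 5 + 2 F \frac{1}{2 F} = 5 + 1 = 6$)
$131 + E{\left(Q{\left(1,3 \right)} \right)} o{\left(13 \right)} = 131 + 6 \cdot 6 \cdot 13^{2} = 131 + 6 \cdot 6 \cdot 169 = 131 + 6 \cdot 1014 = 131 + 6084 = 6215$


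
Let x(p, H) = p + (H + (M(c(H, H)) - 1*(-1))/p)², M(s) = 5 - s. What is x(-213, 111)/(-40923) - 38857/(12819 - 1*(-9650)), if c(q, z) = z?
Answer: -9399771498938/4635193889367 ≈ -2.0279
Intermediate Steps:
x(p, H) = p + (H + (6 - H)/p)² (x(p, H) = p + (H + ((5 - H) - 1*(-1))/p)² = p + (H + ((5 - H) + 1)/p)² = p + (H + (6 - H)/p)²)
x(-213, 111)/(-40923) - 38857/(12819 - 1*(-9650)) = (-213 + (6 - 1*111 + 111*(-213))²/(-213)²)/(-40923) - 38857/(12819 - 1*(-9650)) = (-213 + (6 - 111 - 23643)²/45369)*(-1/40923) - 38857/(12819 + 9650) = (-213 + (1/45369)*(-23748)²)*(-1/40923) - 38857/22469 = (-213 + (1/45369)*563967504)*(-1/40923) - 38857*1/22469 = (-213 + 62663056/5041)*(-1/40923) - 38857/22469 = (61589323/5041)*(-1/40923) - 38857/22469 = -61589323/206292843 - 38857/22469 = -9399771498938/4635193889367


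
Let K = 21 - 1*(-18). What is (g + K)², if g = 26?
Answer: 4225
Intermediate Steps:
K = 39 (K = 21 + 18 = 39)
(g + K)² = (26 + 39)² = 65² = 4225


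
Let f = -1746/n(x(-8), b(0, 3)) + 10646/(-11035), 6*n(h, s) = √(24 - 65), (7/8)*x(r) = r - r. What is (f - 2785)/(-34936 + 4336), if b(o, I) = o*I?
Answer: 10247707/112557000 - 291*I*√41/34850 ≈ 0.091045 - 0.053467*I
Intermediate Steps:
x(r) = 0 (x(r) = 8*(r - r)/7 = (8/7)*0 = 0)
b(o, I) = I*o
n(h, s) = I*√41/6 (n(h, s) = √(24 - 65)/6 = √(-41)/6 = (I*√41)/6 = I*√41/6)
f = -10646/11035 + 10476*I*√41/41 (f = -1746*(-6*I*√41/41) + 10646/(-11035) = -(-10476)*I*√41/41 + 10646*(-1/11035) = 10476*I*√41/41 - 10646/11035 = -10646/11035 + 10476*I*√41/41 ≈ -0.96475 + 1636.1*I)
(f - 2785)/(-34936 + 4336) = ((-10646/11035 + 10476*I*√41/41) - 2785)/(-34936 + 4336) = (-30743121/11035 + 10476*I*√41/41)/(-30600) = (-30743121/11035 + 10476*I*√41/41)*(-1/30600) = 10247707/112557000 - 291*I*√41/34850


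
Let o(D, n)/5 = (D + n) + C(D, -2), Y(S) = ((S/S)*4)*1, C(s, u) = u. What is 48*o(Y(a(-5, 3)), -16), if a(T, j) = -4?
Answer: -3360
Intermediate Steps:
Y(S) = 4 (Y(S) = (1*4)*1 = 4*1 = 4)
o(D, n) = -10 + 5*D + 5*n (o(D, n) = 5*((D + n) - 2) = 5*(-2 + D + n) = -10 + 5*D + 5*n)
48*o(Y(a(-5, 3)), -16) = 48*(-10 + 5*4 + 5*(-16)) = 48*(-10 + 20 - 80) = 48*(-70) = -3360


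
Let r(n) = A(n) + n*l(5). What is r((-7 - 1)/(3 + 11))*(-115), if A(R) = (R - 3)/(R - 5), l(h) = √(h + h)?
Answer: -2875/39 + 460*√10/7 ≈ 134.09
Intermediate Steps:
l(h) = √2*√h (l(h) = √(2*h) = √2*√h)
A(R) = (-3 + R)/(-5 + R)
r(n) = n*√10 + (-3 + n)/(-5 + n) (r(n) = (-3 + n)/(-5 + n) + n*(√2*√5) = (-3 + n)/(-5 + n) + n*√10 = n*√10 + (-3 + n)/(-5 + n))
r((-7 - 1)/(3 + 11))*(-115) = ((-3 + (-7 - 1)/(3 + 11) + ((-7 - 1)/(3 + 11))*√10*(-5 + (-7 - 1)/(3 + 11)))/(-5 + (-7 - 1)/(3 + 11)))*(-115) = ((-3 - 8/14 + (-8/14)*√10*(-5 - 8/14))/(-5 - 8/14))*(-115) = ((-3 - 8*1/14 + (-8*1/14)*√10*(-5 - 8*1/14))/(-5 - 8*1/14))*(-115) = ((-3 - 4/7 - 4*√10*(-5 - 4/7)/7)/(-5 - 4/7))*(-115) = ((-3 - 4/7 - 4/7*√10*(-39/7))/(-39/7))*(-115) = -7*(-3 - 4/7 + 156*√10/49)/39*(-115) = -7*(-25/7 + 156*√10/49)/39*(-115) = (25/39 - 4*√10/7)*(-115) = -2875/39 + 460*√10/7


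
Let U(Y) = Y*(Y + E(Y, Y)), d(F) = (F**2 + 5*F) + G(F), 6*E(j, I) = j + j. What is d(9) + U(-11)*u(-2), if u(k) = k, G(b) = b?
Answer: -563/3 ≈ -187.67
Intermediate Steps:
E(j, I) = j/3 (E(j, I) = (j + j)/6 = (2*j)/6 = j/3)
d(F) = F**2 + 6*F (d(F) = (F**2 + 5*F) + F = F**2 + 6*F)
U(Y) = 4*Y**2/3 (U(Y) = Y*(Y + Y/3) = Y*(4*Y/3) = 4*Y**2/3)
d(9) + U(-11)*u(-2) = 9*(6 + 9) + ((4/3)*(-11)**2)*(-2) = 9*15 + ((4/3)*121)*(-2) = 135 + (484/3)*(-2) = 135 - 968/3 = -563/3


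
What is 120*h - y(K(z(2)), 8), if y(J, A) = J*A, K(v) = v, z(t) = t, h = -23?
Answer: -2776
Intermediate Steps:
y(J, A) = A*J
120*h - y(K(z(2)), 8) = 120*(-23) - 8*2 = -2760 - 1*16 = -2760 - 16 = -2776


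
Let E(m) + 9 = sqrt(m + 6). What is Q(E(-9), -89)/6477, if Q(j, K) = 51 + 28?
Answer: 79/6477 ≈ 0.012197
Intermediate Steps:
E(m) = -9 + sqrt(6 + m) (E(m) = -9 + sqrt(m + 6) = -9 + sqrt(6 + m))
Q(j, K) = 79
Q(E(-9), -89)/6477 = 79/6477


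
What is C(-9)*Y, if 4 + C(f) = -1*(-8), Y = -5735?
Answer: -22940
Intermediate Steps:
C(f) = 4 (C(f) = -4 - 1*(-8) = -4 + 8 = 4)
C(-9)*Y = 4*(-5735) = -22940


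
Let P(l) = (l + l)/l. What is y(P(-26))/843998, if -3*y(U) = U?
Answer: -1/1265997 ≈ -7.8989e-7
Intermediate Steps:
P(l) = 2 (P(l) = (2*l)/l = 2)
y(U) = -U/3
y(P(-26))/843998 = -⅓*2/843998 = -⅔*1/843998 = -1/1265997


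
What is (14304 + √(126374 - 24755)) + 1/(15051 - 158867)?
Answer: 2057144063/143816 + 3*√11291 ≈ 14623.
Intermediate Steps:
(14304 + √(126374 - 24755)) + 1/(15051 - 158867) = (14304 + √101619) + 1/(-143816) = (14304 + 3*√11291) - 1/143816 = 2057144063/143816 + 3*√11291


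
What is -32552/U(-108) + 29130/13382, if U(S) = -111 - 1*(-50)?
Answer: 218693897/408151 ≈ 535.82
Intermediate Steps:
U(S) = -61 (U(S) = -111 + 50 = -61)
-32552/U(-108) + 29130/13382 = -32552/(-61) + 29130/13382 = -32552*(-1/61) + 29130*(1/13382) = 32552/61 + 14565/6691 = 218693897/408151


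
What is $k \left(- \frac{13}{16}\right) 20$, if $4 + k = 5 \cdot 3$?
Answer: $- \frac{715}{4} \approx -178.75$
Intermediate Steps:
$k = 11$ ($k = -4 + 5 \cdot 3 = -4 + 15 = 11$)
$k \left(- \frac{13}{16}\right) 20 = 11 \left(- \frac{13}{16}\right) 20 = \left(- \frac{143}{16}\right) 20 = - \frac{715}{4}$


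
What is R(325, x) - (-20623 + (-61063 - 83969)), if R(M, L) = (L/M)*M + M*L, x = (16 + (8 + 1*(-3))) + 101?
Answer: 205427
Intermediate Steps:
x = 122 (x = (16 + (8 - 3)) + 101 = (16 + 5) + 101 = 21 + 101 = 122)
R(M, L) = L + L*M
R(325, x) - (-20623 + (-61063 - 83969)) = 122*(1 + 325) - (-20623 + (-61063 - 83969)) = 122*326 - (-20623 - 145032) = 39772 - 1*(-165655) = 39772 + 165655 = 205427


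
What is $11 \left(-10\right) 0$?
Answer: $0$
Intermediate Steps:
$11 \left(-10\right) 0 = \left(-110\right) 0 = 0$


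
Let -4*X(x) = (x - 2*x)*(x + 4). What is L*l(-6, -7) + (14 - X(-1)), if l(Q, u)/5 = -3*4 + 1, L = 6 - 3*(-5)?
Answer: -4561/4 ≈ -1140.3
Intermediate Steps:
L = 21 (L = 6 + 15 = 21)
l(Q, u) = -55 (l(Q, u) = 5*(-3*4 + 1) = 5*(-12 + 1) = 5*(-11) = -55)
X(x) = x*(4 + x)/4 (X(x) = -(x - 2*x)*(x + 4)/4 = -(-x)*(4 + x)/4 = -(-1)*x*(4 + x)/4 = x*(4 + x)/4)
L*l(-6, -7) + (14 - X(-1)) = 21*(-55) + (14 - (-1)*(4 - 1)/4) = -1155 + (14 - (-1)*3/4) = -1155 + (14 - 1*(-¾)) = -1155 + (14 + ¾) = -1155 + 59/4 = -4561/4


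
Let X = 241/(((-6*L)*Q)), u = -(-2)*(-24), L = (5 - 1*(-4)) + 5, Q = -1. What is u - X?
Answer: -4273/84 ≈ -50.869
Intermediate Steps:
L = 14 (L = (5 + 4) + 5 = 9 + 5 = 14)
u = -48 (u = -1*48 = -48)
X = 241/84 (X = 241/((-6*14*(-1))) = 241/((-84*(-1))) = 241/84 ≈ 2.8690)
u - X = -48 - 1*241/84 = -48 - 241/84 = -4273/84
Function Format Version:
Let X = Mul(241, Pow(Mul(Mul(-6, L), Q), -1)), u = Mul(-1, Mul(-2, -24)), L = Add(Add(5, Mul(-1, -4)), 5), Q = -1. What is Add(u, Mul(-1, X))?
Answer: Rational(-4273, 84) ≈ -50.869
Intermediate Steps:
L = 14 (L = Add(Add(5, 4), 5) = Add(9, 5) = 14)
u = -48 (u = Mul(-1, 48) = -48)
X = Rational(241, 84) (X = Mul(241, Pow(Mul(Mul(-6, 14), -1), -1)) = Mul(241, Pow(Mul(-84, -1), -1)) = Mul(241, Pow(84, -1)) = Mul(241, Rational(1, 84)) = Rational(241, 84) ≈ 2.8690)
Add(u, Mul(-1, X)) = Add(-48, Mul(-1, Rational(241, 84))) = Add(-48, Rational(-241, 84)) = Rational(-4273, 84)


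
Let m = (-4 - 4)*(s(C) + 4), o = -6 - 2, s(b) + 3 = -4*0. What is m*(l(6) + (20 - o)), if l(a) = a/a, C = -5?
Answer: -232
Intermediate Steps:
s(b) = -3 (s(b) = -3 - 4*0 = -3 + 0 = -3)
o = -8
m = -8 (m = (-4 - 4)*(-3 + 4) = -8*1 = -8)
l(a) = 1
m*(l(6) + (20 - o)) = -8*(1 + (20 - 1*(-8))) = -8*(1 + (20 + 8)) = -8*(1 + 28) = -8*29 = -232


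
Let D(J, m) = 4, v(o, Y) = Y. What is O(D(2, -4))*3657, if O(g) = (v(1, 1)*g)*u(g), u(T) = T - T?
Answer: 0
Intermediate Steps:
u(T) = 0
O(g) = 0 (O(g) = (1*g)*0 = g*0 = 0)
O(D(2, -4))*3657 = 0*3657 = 0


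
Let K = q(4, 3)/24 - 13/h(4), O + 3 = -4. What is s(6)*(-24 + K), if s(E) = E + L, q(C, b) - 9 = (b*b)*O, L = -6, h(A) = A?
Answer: 0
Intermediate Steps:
O = -7 (O = -3 - 4 = -7)
q(C, b) = 9 - 7*b**2 (q(C, b) = 9 + (b*b)*(-7) = 9 + b**2*(-7) = 9 - 7*b**2)
s(E) = -6 + E (s(E) = E - 6 = -6 + E)
K = -11/2 (K = (9 - 7*3**2)/24 - 13/4 = (9 - 7*9)*(1/24) - 13*1/4 = (9 - 63)*(1/24) - 13/4 = -54*1/24 - 13/4 = -9/4 - 13/4 = -11/2 ≈ -5.5000)
s(6)*(-24 + K) = (-6 + 6)*(-24 - 11/2) = 0*(-59/2) = 0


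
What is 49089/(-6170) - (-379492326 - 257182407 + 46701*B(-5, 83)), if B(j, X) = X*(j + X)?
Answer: 2062831222941/6170 ≈ 3.3433e+8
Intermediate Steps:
B(j, X) = X*(X + j)
49089/(-6170) - (-379492326 - 257182407 + 46701*B(-5, 83)) = 49089/(-6170) - (-379492326 - 257182407 + 3876183*(83 - 5)) = 49089*(-1/6170) - 46701/(1/((-8126 - 5507) + 83*78)) = -49089/6170 - 46701/(1/(-13633 + 6474)) = -49089/6170 - 46701/(1/(-7159)) = -49089/6170 - 46701/(-1/7159) = -49089/6170 - 46701*(-7159) = -49089/6170 + 334332459 = 2062831222941/6170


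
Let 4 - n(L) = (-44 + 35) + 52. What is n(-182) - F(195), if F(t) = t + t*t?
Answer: -38259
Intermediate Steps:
n(L) = -39 (n(L) = 4 - ((-44 + 35) + 52) = 4 - (-9 + 52) = 4 - 1*43 = 4 - 43 = -39)
F(t) = t + t**2
n(-182) - F(195) = -39 - 195*(1 + 195) = -39 - 195*196 = -39 - 1*38220 = -39 - 38220 = -38259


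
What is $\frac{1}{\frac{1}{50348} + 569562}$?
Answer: $\frac{50348}{28676307577} \approx 1.7557 \cdot 10^{-6}$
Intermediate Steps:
$\frac{1}{\frac{1}{50348} + 569562} = \frac{1}{\frac{28676307577}{50348}} = \frac{50348}{28676307577}$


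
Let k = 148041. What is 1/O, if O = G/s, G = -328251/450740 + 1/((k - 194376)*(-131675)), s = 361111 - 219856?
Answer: -77691305612246107500/400542447998327 ≈ -1.9397e+5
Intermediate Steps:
s = 141255
G = -400542447998327/550007473096500 (G = -328251/450740 + 1/((148041 - 194376)*(-131675)) = -328251*1/450740 - 1/131675/(-46335) = -328251/450740 - 1/46335*(-1/131675) = -328251/450740 + 1/6101161125 = -400542447998327/550007473096500 ≈ -0.72825)
O = -400542447998327/77691305612246107500 (O = -400542447998327/550007473096500/141255 = -400542447998327/550007473096500*1/141255 = -400542447998327/77691305612246107500 ≈ -5.1556e-6)
1/O = 1/(-400542447998327/77691305612246107500) = -77691305612246107500/400542447998327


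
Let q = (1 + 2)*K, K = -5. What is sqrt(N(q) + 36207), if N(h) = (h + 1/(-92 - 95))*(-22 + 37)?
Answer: sqrt(1258251753)/187 ≈ 189.69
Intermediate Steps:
q = -15 (q = (1 + 2)*(-5) = 3*(-5) = -15)
N(h) = -15/187 + 15*h (N(h) = (h + 1/(-187))*15 = (h - 1/187)*15 = (-1/187 + h)*15 = -15/187 + 15*h)
sqrt(N(q) + 36207) = sqrt((-15/187 + 15*(-15)) + 36207) = sqrt((-15/187 - 225) + 36207) = sqrt(-42090/187 + 36207) = sqrt(6728619/187) = sqrt(1258251753)/187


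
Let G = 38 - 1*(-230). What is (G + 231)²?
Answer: 249001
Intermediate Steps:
G = 268 (G = 38 + 230 = 268)
(G + 231)² = (268 + 231)² = 499² = 249001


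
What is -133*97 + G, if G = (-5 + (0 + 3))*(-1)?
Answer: -12899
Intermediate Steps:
G = 2 (G = (-5 + 3)*(-1) = -2*(-1) = 2)
-133*97 + G = -133*97 + 2 = -12901 + 2 = -12899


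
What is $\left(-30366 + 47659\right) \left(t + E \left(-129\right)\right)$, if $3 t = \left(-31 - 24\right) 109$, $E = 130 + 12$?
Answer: $- \frac{1053991057}{3} \approx -3.5133 \cdot 10^{8}$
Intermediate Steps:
$E = 142$
$t = - \frac{5995}{3}$ ($t = \frac{\left(-31 - 24\right) 109}{3} = \frac{\left(-55\right) 109}{3} = \frac{1}{3} \left(-5995\right) = - \frac{5995}{3} \approx -1998.3$)
$\left(-30366 + 47659\right) \left(t + E \left(-129\right)\right) = \left(-30366 + 47659\right) \left(- \frac{5995}{3} + 142 \left(-129\right)\right) = 17293 \left(- \frac{5995}{3} - 18318\right) = 17293 \left(- \frac{60949}{3}\right) = - \frac{1053991057}{3}$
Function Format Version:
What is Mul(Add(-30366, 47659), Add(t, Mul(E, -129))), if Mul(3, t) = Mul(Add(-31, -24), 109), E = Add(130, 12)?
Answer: Rational(-1053991057, 3) ≈ -3.5133e+8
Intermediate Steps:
E = 142
t = Rational(-5995, 3) (t = Mul(Rational(1, 3), Mul(Add(-31, -24), 109)) = Mul(Rational(1, 3), Mul(-55, 109)) = Mul(Rational(1, 3), -5995) = Rational(-5995, 3) ≈ -1998.3)
Mul(Add(-30366, 47659), Add(t, Mul(E, -129))) = Mul(Add(-30366, 47659), Add(Rational(-5995, 3), Mul(142, -129))) = Mul(17293, Add(Rational(-5995, 3), -18318)) = Mul(17293, Rational(-60949, 3)) = Rational(-1053991057, 3)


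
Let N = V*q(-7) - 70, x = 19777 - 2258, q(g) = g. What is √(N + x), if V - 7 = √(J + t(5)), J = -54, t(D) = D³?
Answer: √(17400 - 7*√71) ≈ 131.69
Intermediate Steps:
x = 17519
V = 7 + √71 (V = 7 + √(-54 + 5³) = 7 + √(-54 + 125) = 7 + √71 ≈ 15.426)
N = -119 - 7*√71 (N = (7 + √71)*(-7) - 70 = (-49 - 7*√71) - 70 = -119 - 7*√71 ≈ -177.98)
√(N + x) = √((-119 - 7*√71) + 17519) = √(17400 - 7*√71)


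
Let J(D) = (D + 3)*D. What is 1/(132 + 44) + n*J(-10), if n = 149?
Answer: 1835681/176 ≈ 10430.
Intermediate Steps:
J(D) = D*(3 + D) (J(D) = (3 + D)*D = D*(3 + D))
1/(132 + 44) + n*J(-10) = 1/(132 + 44) + 149*(-10*(3 - 10)) = 1/176 + 149*(-10*(-7)) = 1/176 + 149*70 = 1/176 + 10430 = 1835681/176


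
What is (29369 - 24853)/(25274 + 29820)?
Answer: 2258/27547 ≈ 0.081969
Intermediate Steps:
(29369 - 24853)/(25274 + 29820) = 4516/55094 = 4516*(1/55094) = 2258/27547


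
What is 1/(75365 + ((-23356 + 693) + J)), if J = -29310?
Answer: 1/23392 ≈ 4.2750e-5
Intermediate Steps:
1/(75365 + ((-23356 + 693) + J)) = 1/(75365 + ((-23356 + 693) - 29310)) = 1/(75365 + (-22663 - 29310)) = 1/(75365 - 51973) = 1/23392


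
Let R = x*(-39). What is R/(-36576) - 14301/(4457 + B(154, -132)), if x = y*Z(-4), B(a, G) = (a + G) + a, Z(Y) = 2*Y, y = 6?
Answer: -3692683/1176782 ≈ -3.1380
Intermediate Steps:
B(a, G) = G + 2*a (B(a, G) = (G + a) + a = G + 2*a)
x = -48 (x = 6*(2*(-4)) = 6*(-8) = -48)
R = 1872 (R = -48*(-39) = 1872)
R/(-36576) - 14301/(4457 + B(154, -132)) = 1872/(-36576) - 14301/(4457 + (-132 + 2*154)) = 1872*(-1/36576) - 14301/(4457 + (-132 + 308)) = -13/254 - 14301/(4457 + 176) = -13/254 - 14301/4633 = -3692683/1176782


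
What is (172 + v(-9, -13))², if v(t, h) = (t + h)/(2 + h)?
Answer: 30276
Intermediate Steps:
v(t, h) = (h + t)/(2 + h)
(172 + v(-9, -13))² = (172 + (-13 - 9)/(2 - 13))² = (172 - 22/(-11))² = (172 - 1/11*(-22))² = (172 + 2)² = 174² = 30276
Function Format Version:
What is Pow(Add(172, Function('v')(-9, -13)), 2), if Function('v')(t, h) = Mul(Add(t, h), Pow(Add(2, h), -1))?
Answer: 30276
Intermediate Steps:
Function('v')(t, h) = Mul(Pow(Add(2, h), -1), Add(h, t)) (Function('v')(t, h) = Mul(Add(h, t), Pow(Add(2, h), -1)) = Mul(Pow(Add(2, h), -1), Add(h, t)))
Pow(Add(172, Function('v')(-9, -13)), 2) = Pow(Add(172, Mul(Pow(Add(2, -13), -1), Add(-13, -9))), 2) = Pow(Add(172, Mul(Pow(-11, -1), -22)), 2) = Pow(Add(172, Mul(Rational(-1, 11), -22)), 2) = Pow(Add(172, 2), 2) = Pow(174, 2) = 30276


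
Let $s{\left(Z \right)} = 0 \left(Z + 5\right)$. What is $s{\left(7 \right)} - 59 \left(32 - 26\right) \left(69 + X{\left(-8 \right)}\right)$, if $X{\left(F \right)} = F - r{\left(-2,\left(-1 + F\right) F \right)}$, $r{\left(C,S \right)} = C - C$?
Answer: $-21594$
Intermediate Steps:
$s{\left(Z \right)} = 0$ ($s{\left(Z \right)} = 0 \left(5 + Z\right) = 0$)
$r{\left(C,S \right)} = 0$
$X{\left(F \right)} = F$ ($X{\left(F \right)} = F - 0 = F + 0 = F$)
$s{\left(7 \right)} - 59 \left(32 - 26\right) \left(69 + X{\left(-8 \right)}\right) = 0 - 59 \left(32 - 26\right) \left(69 - 8\right) = 0 - 59 \cdot 6 \cdot 61 = 0 - 21594 = -21594$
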